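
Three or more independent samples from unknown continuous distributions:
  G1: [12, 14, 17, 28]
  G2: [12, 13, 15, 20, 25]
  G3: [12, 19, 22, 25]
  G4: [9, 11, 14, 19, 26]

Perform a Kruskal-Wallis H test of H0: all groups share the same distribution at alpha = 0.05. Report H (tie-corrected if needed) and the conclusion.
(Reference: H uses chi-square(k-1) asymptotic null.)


Step 1: Combine all N = 18 observations and assign midranks.
sorted (value, group, rank): (9,G4,1), (11,G4,2), (12,G1,4), (12,G2,4), (12,G3,4), (13,G2,6), (14,G1,7.5), (14,G4,7.5), (15,G2,9), (17,G1,10), (19,G3,11.5), (19,G4,11.5), (20,G2,13), (22,G3,14), (25,G2,15.5), (25,G3,15.5), (26,G4,17), (28,G1,18)
Step 2: Sum ranks within each group.
R_1 = 39.5 (n_1 = 4)
R_2 = 47.5 (n_2 = 5)
R_3 = 45 (n_3 = 4)
R_4 = 39 (n_4 = 5)
Step 3: H = 12/(N(N+1)) * sum(R_i^2/n_i) - 3(N+1)
     = 12/(18*19) * (39.5^2/4 + 47.5^2/5 + 45^2/4 + 39^2/5) - 3*19
     = 0.035088 * 1651.76 - 57
     = 0.956579.
Step 4: Ties present; correction factor C = 1 - 42/(18^3 - 18) = 0.992776. Corrected H = 0.956579 / 0.992776 = 0.963540.
Step 5: Under H0, H ~ chi^2(3); p-value = 0.810073.
Step 6: alpha = 0.05. fail to reject H0.

H = 0.9635, df = 3, p = 0.810073, fail to reject H0.


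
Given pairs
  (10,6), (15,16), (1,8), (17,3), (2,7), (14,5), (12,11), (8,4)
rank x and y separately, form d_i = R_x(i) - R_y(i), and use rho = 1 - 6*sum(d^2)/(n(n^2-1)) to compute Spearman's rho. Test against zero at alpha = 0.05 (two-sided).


Step 1: Rank x and y separately (midranks; no ties here).
rank(x): 10->4, 15->7, 1->1, 17->8, 2->2, 14->6, 12->5, 8->3
rank(y): 6->4, 16->8, 8->6, 3->1, 7->5, 5->3, 11->7, 4->2
Step 2: d_i = R_x(i) - R_y(i); compute d_i^2.
  (4-4)^2=0, (7-8)^2=1, (1-6)^2=25, (8-1)^2=49, (2-5)^2=9, (6-3)^2=9, (5-7)^2=4, (3-2)^2=1
sum(d^2) = 98.
Step 3: rho = 1 - 6*98 / (8*(8^2 - 1)) = 1 - 588/504 = -0.166667.
Step 4: Under H0, t = rho * sqrt((n-2)/(1-rho^2)) = -0.4140 ~ t(6).
Step 5: Two-sided p-value from the t-distribution with 6 df = 0.693239.
Step 6: alpha = 0.05. fail to reject H0.

rho = -0.1667, p = 0.693239, fail to reject H0 at alpha = 0.05.


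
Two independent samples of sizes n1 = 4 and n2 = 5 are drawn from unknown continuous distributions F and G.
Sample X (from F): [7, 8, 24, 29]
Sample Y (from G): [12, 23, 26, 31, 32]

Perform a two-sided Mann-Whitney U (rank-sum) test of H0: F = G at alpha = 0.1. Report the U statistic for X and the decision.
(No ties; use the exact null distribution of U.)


Step 1: Combine and sort all 9 observations; assign midranks.
sorted (value, group): (7,X), (8,X), (12,Y), (23,Y), (24,X), (26,Y), (29,X), (31,Y), (32,Y)
ranks: 7->1, 8->2, 12->3, 23->4, 24->5, 26->6, 29->7, 31->8, 32->9
Step 2: Rank sum for X: R1 = 1 + 2 + 5 + 7 = 15.
Step 3: U_X = R1 - n1(n1+1)/2 = 15 - 4*5/2 = 15 - 10 = 5.
       U_Y = n1*n2 - U_X = 20 - 5 = 15.
Step 4: No ties, so the exact null distribution of U (based on enumerating the C(9,4) = 126 equally likely rank assignments) gives the two-sided p-value.
Step 5: p-value = 0.285714; compare to alpha = 0.1. fail to reject H0.

U_X = 5, p = 0.285714, fail to reject H0 at alpha = 0.1.


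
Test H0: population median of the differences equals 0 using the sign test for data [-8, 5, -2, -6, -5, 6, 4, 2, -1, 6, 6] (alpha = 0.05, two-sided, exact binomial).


Step 1: Discard zero differences. Original n = 11; n_eff = number of nonzero differences = 11.
Nonzero differences (with sign): -8, +5, -2, -6, -5, +6, +4, +2, -1, +6, +6
Step 2: Count signs: positive = 6, negative = 5.
Step 3: Under H0: P(positive) = 0.5, so the number of positives S ~ Bin(11, 0.5).
Step 4: Two-sided exact p-value = sum of Bin(11,0.5) probabilities at or below the observed probability = 1.000000.
Step 5: alpha = 0.05. fail to reject H0.

n_eff = 11, pos = 6, neg = 5, p = 1.000000, fail to reject H0.


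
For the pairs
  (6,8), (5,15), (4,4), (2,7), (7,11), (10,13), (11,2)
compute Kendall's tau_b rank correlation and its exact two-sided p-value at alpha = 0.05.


Step 1: Enumerate the 21 unordered pairs (i,j) with i<j and classify each by sign(x_j-x_i) * sign(y_j-y_i).
  (1,2):dx=-1,dy=+7->D; (1,3):dx=-2,dy=-4->C; (1,4):dx=-4,dy=-1->C; (1,5):dx=+1,dy=+3->C
  (1,6):dx=+4,dy=+5->C; (1,7):dx=+5,dy=-6->D; (2,3):dx=-1,dy=-11->C; (2,4):dx=-3,dy=-8->C
  (2,5):dx=+2,dy=-4->D; (2,6):dx=+5,dy=-2->D; (2,7):dx=+6,dy=-13->D; (3,4):dx=-2,dy=+3->D
  (3,5):dx=+3,dy=+7->C; (3,6):dx=+6,dy=+9->C; (3,7):dx=+7,dy=-2->D; (4,5):dx=+5,dy=+4->C
  (4,6):dx=+8,dy=+6->C; (4,7):dx=+9,dy=-5->D; (5,6):dx=+3,dy=+2->C; (5,7):dx=+4,dy=-9->D
  (6,7):dx=+1,dy=-11->D
Step 2: C = 11, D = 10, total pairs = 21.
Step 3: tau = (C - D)/(n(n-1)/2) = (11 - 10)/21 = 0.047619.
Step 4: Exact two-sided p-value (enumerate n! = 5040 permutations of y under H0): p = 1.000000.
Step 5: alpha = 0.05. fail to reject H0.

tau_b = 0.0476 (C=11, D=10), p = 1.000000, fail to reject H0.


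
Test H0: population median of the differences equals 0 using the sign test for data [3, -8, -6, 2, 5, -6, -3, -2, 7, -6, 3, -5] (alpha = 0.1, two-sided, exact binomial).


Step 1: Discard zero differences. Original n = 12; n_eff = number of nonzero differences = 12.
Nonzero differences (with sign): +3, -8, -6, +2, +5, -6, -3, -2, +7, -6, +3, -5
Step 2: Count signs: positive = 5, negative = 7.
Step 3: Under H0: P(positive) = 0.5, so the number of positives S ~ Bin(12, 0.5).
Step 4: Two-sided exact p-value = sum of Bin(12,0.5) probabilities at or below the observed probability = 0.774414.
Step 5: alpha = 0.1. fail to reject H0.

n_eff = 12, pos = 5, neg = 7, p = 0.774414, fail to reject H0.


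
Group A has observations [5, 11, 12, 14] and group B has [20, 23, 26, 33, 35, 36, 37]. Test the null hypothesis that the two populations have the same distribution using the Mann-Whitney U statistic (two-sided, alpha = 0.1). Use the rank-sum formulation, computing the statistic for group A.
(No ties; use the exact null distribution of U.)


Step 1: Combine and sort all 11 observations; assign midranks.
sorted (value, group): (5,X), (11,X), (12,X), (14,X), (20,Y), (23,Y), (26,Y), (33,Y), (35,Y), (36,Y), (37,Y)
ranks: 5->1, 11->2, 12->3, 14->4, 20->5, 23->6, 26->7, 33->8, 35->9, 36->10, 37->11
Step 2: Rank sum for X: R1 = 1 + 2 + 3 + 4 = 10.
Step 3: U_X = R1 - n1(n1+1)/2 = 10 - 4*5/2 = 10 - 10 = 0.
       U_Y = n1*n2 - U_X = 28 - 0 = 28.
Step 4: No ties, so the exact null distribution of U (based on enumerating the C(11,4) = 330 equally likely rank assignments) gives the two-sided p-value.
Step 5: p-value = 0.006061; compare to alpha = 0.1. reject H0.

U_X = 0, p = 0.006061, reject H0 at alpha = 0.1.


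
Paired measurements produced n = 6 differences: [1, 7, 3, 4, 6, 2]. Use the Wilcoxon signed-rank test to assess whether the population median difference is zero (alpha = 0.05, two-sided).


Step 1: Drop any zero differences (none here) and take |d_i|.
|d| = [1, 7, 3, 4, 6, 2]
Step 2: Midrank |d_i| (ties get averaged ranks).
ranks: |1|->1, |7|->6, |3|->3, |4|->4, |6|->5, |2|->2
Step 3: Attach original signs; sum ranks with positive sign and with negative sign.
W+ = 1 + 6 + 3 + 4 + 5 + 2 = 21
W- = 0 = 0
(Check: W+ + W- = 21 should equal n(n+1)/2 = 21.)
Step 4: Test statistic W = min(W+, W-) = 0.
Step 5: No ties, so the exact null distribution over the 2^6 = 64 sign assignments gives the two-sided p-value = 0.031250.
Step 6: alpha = 0.05. reject H0.

W+ = 21, W- = 0, W = min = 0, p = 0.031250, reject H0.


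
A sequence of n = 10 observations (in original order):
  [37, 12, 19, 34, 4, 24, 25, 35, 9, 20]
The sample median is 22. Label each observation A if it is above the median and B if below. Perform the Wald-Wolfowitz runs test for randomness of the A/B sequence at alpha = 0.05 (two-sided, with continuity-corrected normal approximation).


Step 1: Compute median = 22; label A = above, B = below.
Labels in order: ABBABAAABB  (n_A = 5, n_B = 5)
Step 2: Count runs R = 6.
Step 3: Under H0 (random ordering), E[R] = 2*n_A*n_B/(n_A+n_B) + 1 = 2*5*5/10 + 1 = 6.0000.
        Var[R] = 2*n_A*n_B*(2*n_A*n_B - n_A - n_B) / ((n_A+n_B)^2 * (n_A+n_B-1)) = 2000/900 = 2.2222.
        SD[R] = 1.4907.
Step 4: R = E[R], so z = 0 with no continuity correction.
Step 5: Two-sided p-value via normal approximation = 2*(1 - Phi(|z|)) = 1.000000.
Step 6: alpha = 0.05. fail to reject H0.

R = 6, z = 0.0000, p = 1.000000, fail to reject H0.


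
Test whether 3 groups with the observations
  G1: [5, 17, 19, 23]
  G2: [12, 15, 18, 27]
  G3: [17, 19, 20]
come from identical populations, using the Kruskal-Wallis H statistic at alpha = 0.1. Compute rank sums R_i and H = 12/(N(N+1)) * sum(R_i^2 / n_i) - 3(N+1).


Step 1: Combine all N = 11 observations and assign midranks.
sorted (value, group, rank): (5,G1,1), (12,G2,2), (15,G2,3), (17,G1,4.5), (17,G3,4.5), (18,G2,6), (19,G1,7.5), (19,G3,7.5), (20,G3,9), (23,G1,10), (27,G2,11)
Step 2: Sum ranks within each group.
R_1 = 23 (n_1 = 4)
R_2 = 22 (n_2 = 4)
R_3 = 21 (n_3 = 3)
Step 3: H = 12/(N(N+1)) * sum(R_i^2/n_i) - 3(N+1)
     = 12/(11*12) * (23^2/4 + 22^2/4 + 21^2/3) - 3*12
     = 0.090909 * 400.25 - 36
     = 0.386364.
Step 4: Ties present; correction factor C = 1 - 12/(11^3 - 11) = 0.990909. Corrected H = 0.386364 / 0.990909 = 0.389908.
Step 5: Under H0, H ~ chi^2(2); p-value = 0.822872.
Step 6: alpha = 0.1. fail to reject H0.

H = 0.3899, df = 2, p = 0.822872, fail to reject H0.


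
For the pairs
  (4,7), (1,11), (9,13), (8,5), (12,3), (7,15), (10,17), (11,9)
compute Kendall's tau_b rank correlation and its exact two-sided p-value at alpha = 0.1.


Step 1: Enumerate the 28 unordered pairs (i,j) with i<j and classify each by sign(x_j-x_i) * sign(y_j-y_i).
  (1,2):dx=-3,dy=+4->D; (1,3):dx=+5,dy=+6->C; (1,4):dx=+4,dy=-2->D; (1,5):dx=+8,dy=-4->D
  (1,6):dx=+3,dy=+8->C; (1,7):dx=+6,dy=+10->C; (1,8):dx=+7,dy=+2->C; (2,3):dx=+8,dy=+2->C
  (2,4):dx=+7,dy=-6->D; (2,5):dx=+11,dy=-8->D; (2,6):dx=+6,dy=+4->C; (2,7):dx=+9,dy=+6->C
  (2,8):dx=+10,dy=-2->D; (3,4):dx=-1,dy=-8->C; (3,5):dx=+3,dy=-10->D; (3,6):dx=-2,dy=+2->D
  (3,7):dx=+1,dy=+4->C; (3,8):dx=+2,dy=-4->D; (4,5):dx=+4,dy=-2->D; (4,6):dx=-1,dy=+10->D
  (4,7):dx=+2,dy=+12->C; (4,8):dx=+3,dy=+4->C; (5,6):dx=-5,dy=+12->D; (5,7):dx=-2,dy=+14->D
  (5,8):dx=-1,dy=+6->D; (6,7):dx=+3,dy=+2->C; (6,8):dx=+4,dy=-6->D; (7,8):dx=+1,dy=-8->D
Step 2: C = 12, D = 16, total pairs = 28.
Step 3: tau = (C - D)/(n(n-1)/2) = (12 - 16)/28 = -0.142857.
Step 4: Exact two-sided p-value (enumerate n! = 40320 permutations of y under H0): p = 0.719544.
Step 5: alpha = 0.1. fail to reject H0.

tau_b = -0.1429 (C=12, D=16), p = 0.719544, fail to reject H0.


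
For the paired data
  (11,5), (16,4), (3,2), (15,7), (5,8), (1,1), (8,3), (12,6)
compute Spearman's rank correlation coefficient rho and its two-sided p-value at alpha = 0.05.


Step 1: Rank x and y separately (midranks; no ties here).
rank(x): 11->5, 16->8, 3->2, 15->7, 5->3, 1->1, 8->4, 12->6
rank(y): 5->5, 4->4, 2->2, 7->7, 8->8, 1->1, 3->3, 6->6
Step 2: d_i = R_x(i) - R_y(i); compute d_i^2.
  (5-5)^2=0, (8-4)^2=16, (2-2)^2=0, (7-7)^2=0, (3-8)^2=25, (1-1)^2=0, (4-3)^2=1, (6-6)^2=0
sum(d^2) = 42.
Step 3: rho = 1 - 6*42 / (8*(8^2 - 1)) = 1 - 252/504 = 0.500000.
Step 4: Under H0, t = rho * sqrt((n-2)/(1-rho^2)) = 1.4142 ~ t(6).
Step 5: Two-sided p-value from the t-distribution with 6 df = 0.207031.
Step 6: alpha = 0.05. fail to reject H0.

rho = 0.5000, p = 0.207031, fail to reject H0 at alpha = 0.05.


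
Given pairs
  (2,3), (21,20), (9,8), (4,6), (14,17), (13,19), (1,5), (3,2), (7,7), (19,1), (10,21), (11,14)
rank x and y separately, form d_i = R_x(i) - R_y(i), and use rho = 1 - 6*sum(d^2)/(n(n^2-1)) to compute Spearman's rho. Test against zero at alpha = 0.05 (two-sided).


Step 1: Rank x and y separately (midranks; no ties here).
rank(x): 2->2, 21->12, 9->6, 4->4, 14->10, 13->9, 1->1, 3->3, 7->5, 19->11, 10->7, 11->8
rank(y): 3->3, 20->11, 8->7, 6->5, 17->9, 19->10, 5->4, 2->2, 7->6, 1->1, 21->12, 14->8
Step 2: d_i = R_x(i) - R_y(i); compute d_i^2.
  (2-3)^2=1, (12-11)^2=1, (6-7)^2=1, (4-5)^2=1, (10-9)^2=1, (9-10)^2=1, (1-4)^2=9, (3-2)^2=1, (5-6)^2=1, (11-1)^2=100, (7-12)^2=25, (8-8)^2=0
sum(d^2) = 142.
Step 3: rho = 1 - 6*142 / (12*(12^2 - 1)) = 1 - 852/1716 = 0.503497.
Step 4: Under H0, t = rho * sqrt((n-2)/(1-rho^2)) = 1.8428 ~ t(10).
Step 5: Two-sided p-value from the t-distribution with 10 df = 0.095157.
Step 6: alpha = 0.05. fail to reject H0.

rho = 0.5035, p = 0.095157, fail to reject H0 at alpha = 0.05.


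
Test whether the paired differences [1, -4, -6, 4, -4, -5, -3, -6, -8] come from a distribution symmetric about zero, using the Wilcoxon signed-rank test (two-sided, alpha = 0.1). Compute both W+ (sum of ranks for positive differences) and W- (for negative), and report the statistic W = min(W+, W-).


Step 1: Drop any zero differences (none here) and take |d_i|.
|d| = [1, 4, 6, 4, 4, 5, 3, 6, 8]
Step 2: Midrank |d_i| (ties get averaged ranks).
ranks: |1|->1, |4|->4, |6|->7.5, |4|->4, |4|->4, |5|->6, |3|->2, |6|->7.5, |8|->9
Step 3: Attach original signs; sum ranks with positive sign and with negative sign.
W+ = 1 + 4 = 5
W- = 4 + 7.5 + 4 + 6 + 2 + 7.5 + 9 = 40
(Check: W+ + W- = 45 should equal n(n+1)/2 = 45.)
Step 4: Test statistic W = min(W+, W-) = 5.
Step 5: Ties in |d|, so use the tie-corrected normal approximation.
        E[W] = n(n+1)/4 = 9*10/4 = 22.5.
        Tie groups: |d|=4 (t=3), |d|=6 (t=2); sum(t^3 - t) = 30.
        Var[W] = n(n+1)(2n+1)/24 - sum(t^3-t)/48 = 1710/24 - 30/48 = 70.625.
        z = (W - E[W]) / sqrt(Var[W]) = (5 - 22.5) / 8.4039 = -2.0824.
        Two-sided p = 2*Phi(z) = 0.037308.
Step 6: alpha = 0.1. reject H0.

W+ = 5, W- = 40, W = min = 5, p = 0.037308, reject H0.


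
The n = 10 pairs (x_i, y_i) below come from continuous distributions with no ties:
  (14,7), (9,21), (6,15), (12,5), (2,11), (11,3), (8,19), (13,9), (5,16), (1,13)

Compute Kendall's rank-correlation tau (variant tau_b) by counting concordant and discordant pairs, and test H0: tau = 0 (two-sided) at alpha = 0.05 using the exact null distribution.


Step 1: Enumerate the 45 unordered pairs (i,j) with i<j and classify each by sign(x_j-x_i) * sign(y_j-y_i).
  (1,2):dx=-5,dy=+14->D; (1,3):dx=-8,dy=+8->D; (1,4):dx=-2,dy=-2->C; (1,5):dx=-12,dy=+4->D
  (1,6):dx=-3,dy=-4->C; (1,7):dx=-6,dy=+12->D; (1,8):dx=-1,dy=+2->D; (1,9):dx=-9,dy=+9->D
  (1,10):dx=-13,dy=+6->D; (2,3):dx=-3,dy=-6->C; (2,4):dx=+3,dy=-16->D; (2,5):dx=-7,dy=-10->C
  (2,6):dx=+2,dy=-18->D; (2,7):dx=-1,dy=-2->C; (2,8):dx=+4,dy=-12->D; (2,9):dx=-4,dy=-5->C
  (2,10):dx=-8,dy=-8->C; (3,4):dx=+6,dy=-10->D; (3,5):dx=-4,dy=-4->C; (3,6):dx=+5,dy=-12->D
  (3,7):dx=+2,dy=+4->C; (3,8):dx=+7,dy=-6->D; (3,9):dx=-1,dy=+1->D; (3,10):dx=-5,dy=-2->C
  (4,5):dx=-10,dy=+6->D; (4,6):dx=-1,dy=-2->C; (4,7):dx=-4,dy=+14->D; (4,8):dx=+1,dy=+4->C
  (4,9):dx=-7,dy=+11->D; (4,10):dx=-11,dy=+8->D; (5,6):dx=+9,dy=-8->D; (5,7):dx=+6,dy=+8->C
  (5,8):dx=+11,dy=-2->D; (5,9):dx=+3,dy=+5->C; (5,10):dx=-1,dy=+2->D; (6,7):dx=-3,dy=+16->D
  (6,8):dx=+2,dy=+6->C; (6,9):dx=-6,dy=+13->D; (6,10):dx=-10,dy=+10->D; (7,8):dx=+5,dy=-10->D
  (7,9):dx=-3,dy=-3->C; (7,10):dx=-7,dy=-6->C; (8,9):dx=-8,dy=+7->D; (8,10):dx=-12,dy=+4->D
  (9,10):dx=-4,dy=-3->C
Step 2: C = 18, D = 27, total pairs = 45.
Step 3: tau = (C - D)/(n(n-1)/2) = (18 - 27)/45 = -0.200000.
Step 4: Exact two-sided p-value (enumerate n! = 3628800 permutations of y under H0): p = 0.484313.
Step 5: alpha = 0.05. fail to reject H0.

tau_b = -0.2000 (C=18, D=27), p = 0.484313, fail to reject H0.


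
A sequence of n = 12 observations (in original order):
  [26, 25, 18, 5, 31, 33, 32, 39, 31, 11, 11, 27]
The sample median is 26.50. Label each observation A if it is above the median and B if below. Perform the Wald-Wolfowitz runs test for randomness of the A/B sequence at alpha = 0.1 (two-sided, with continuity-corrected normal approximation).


Step 1: Compute median = 26.50; label A = above, B = below.
Labels in order: BBBBAAAAABBA  (n_A = 6, n_B = 6)
Step 2: Count runs R = 4.
Step 3: Under H0 (random ordering), E[R] = 2*n_A*n_B/(n_A+n_B) + 1 = 2*6*6/12 + 1 = 7.0000.
        Var[R] = 2*n_A*n_B*(2*n_A*n_B - n_A - n_B) / ((n_A+n_B)^2 * (n_A+n_B-1)) = 4320/1584 = 2.7273.
        SD[R] = 1.6514.
Step 4: Continuity-corrected z = (R + 0.5 - E[R]) / SD[R] = (4 + 0.5 - 7.0000) / 1.6514 = -1.5138.
Step 5: Two-sided p-value via normal approximation = 2*(1 - Phi(|z|)) = 0.130070.
Step 6: alpha = 0.1. fail to reject H0.

R = 4, z = -1.5138, p = 0.130070, fail to reject H0.


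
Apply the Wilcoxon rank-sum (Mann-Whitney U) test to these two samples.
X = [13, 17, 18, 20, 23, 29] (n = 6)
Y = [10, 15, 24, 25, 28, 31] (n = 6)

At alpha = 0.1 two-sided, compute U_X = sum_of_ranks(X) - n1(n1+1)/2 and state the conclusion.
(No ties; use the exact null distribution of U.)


Step 1: Combine and sort all 12 observations; assign midranks.
sorted (value, group): (10,Y), (13,X), (15,Y), (17,X), (18,X), (20,X), (23,X), (24,Y), (25,Y), (28,Y), (29,X), (31,Y)
ranks: 10->1, 13->2, 15->3, 17->4, 18->5, 20->6, 23->7, 24->8, 25->9, 28->10, 29->11, 31->12
Step 2: Rank sum for X: R1 = 2 + 4 + 5 + 6 + 7 + 11 = 35.
Step 3: U_X = R1 - n1(n1+1)/2 = 35 - 6*7/2 = 35 - 21 = 14.
       U_Y = n1*n2 - U_X = 36 - 14 = 22.
Step 4: No ties, so the exact null distribution of U (based on enumerating the C(12,6) = 924 equally likely rank assignments) gives the two-sided p-value.
Step 5: p-value = 0.588745; compare to alpha = 0.1. fail to reject H0.

U_X = 14, p = 0.588745, fail to reject H0 at alpha = 0.1.


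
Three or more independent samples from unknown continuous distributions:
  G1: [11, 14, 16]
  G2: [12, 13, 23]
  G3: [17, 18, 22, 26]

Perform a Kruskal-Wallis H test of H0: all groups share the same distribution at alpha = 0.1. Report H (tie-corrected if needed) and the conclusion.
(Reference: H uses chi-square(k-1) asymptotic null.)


Step 1: Combine all N = 10 observations and assign midranks.
sorted (value, group, rank): (11,G1,1), (12,G2,2), (13,G2,3), (14,G1,4), (16,G1,5), (17,G3,6), (18,G3,7), (22,G3,8), (23,G2,9), (26,G3,10)
Step 2: Sum ranks within each group.
R_1 = 10 (n_1 = 3)
R_2 = 14 (n_2 = 3)
R_3 = 31 (n_3 = 4)
Step 3: H = 12/(N(N+1)) * sum(R_i^2/n_i) - 3(N+1)
     = 12/(10*11) * (10^2/3 + 14^2/3 + 31^2/4) - 3*11
     = 0.109091 * 338.917 - 33
     = 3.972727.
Step 4: No ties, so H is used without correction.
Step 5: Under H0, H ~ chi^2(2); p-value = 0.137193.
Step 6: alpha = 0.1. fail to reject H0.

H = 3.9727, df = 2, p = 0.137193, fail to reject H0.


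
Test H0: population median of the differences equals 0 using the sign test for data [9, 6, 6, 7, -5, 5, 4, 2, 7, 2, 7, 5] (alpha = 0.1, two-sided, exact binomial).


Step 1: Discard zero differences. Original n = 12; n_eff = number of nonzero differences = 12.
Nonzero differences (with sign): +9, +6, +6, +7, -5, +5, +4, +2, +7, +2, +7, +5
Step 2: Count signs: positive = 11, negative = 1.
Step 3: Under H0: P(positive) = 0.5, so the number of positives S ~ Bin(12, 0.5).
Step 4: Two-sided exact p-value = sum of Bin(12,0.5) probabilities at or below the observed probability = 0.006348.
Step 5: alpha = 0.1. reject H0.

n_eff = 12, pos = 11, neg = 1, p = 0.006348, reject H0.


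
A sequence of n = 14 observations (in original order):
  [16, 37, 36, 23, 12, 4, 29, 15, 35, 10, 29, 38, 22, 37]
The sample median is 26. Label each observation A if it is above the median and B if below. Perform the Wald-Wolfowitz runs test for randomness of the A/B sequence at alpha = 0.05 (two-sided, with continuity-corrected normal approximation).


Step 1: Compute median = 26; label A = above, B = below.
Labels in order: BAABBBABABAABA  (n_A = 7, n_B = 7)
Step 2: Count runs R = 10.
Step 3: Under H0 (random ordering), E[R] = 2*n_A*n_B/(n_A+n_B) + 1 = 2*7*7/14 + 1 = 8.0000.
        Var[R] = 2*n_A*n_B*(2*n_A*n_B - n_A - n_B) / ((n_A+n_B)^2 * (n_A+n_B-1)) = 8232/2548 = 3.2308.
        SD[R] = 1.7974.
Step 4: Continuity-corrected z = (R - 0.5 - E[R]) / SD[R] = (10 - 0.5 - 8.0000) / 1.7974 = 0.8345.
Step 5: Two-sided p-value via normal approximation = 2*(1 - Phi(|z|)) = 0.403986.
Step 6: alpha = 0.05. fail to reject H0.

R = 10, z = 0.8345, p = 0.403986, fail to reject H0.


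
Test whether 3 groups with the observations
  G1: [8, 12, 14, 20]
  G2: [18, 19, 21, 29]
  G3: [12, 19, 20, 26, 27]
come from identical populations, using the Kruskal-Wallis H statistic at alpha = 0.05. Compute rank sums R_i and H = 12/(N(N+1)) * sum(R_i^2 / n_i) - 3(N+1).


Step 1: Combine all N = 13 observations and assign midranks.
sorted (value, group, rank): (8,G1,1), (12,G1,2.5), (12,G3,2.5), (14,G1,4), (18,G2,5), (19,G2,6.5), (19,G3,6.5), (20,G1,8.5), (20,G3,8.5), (21,G2,10), (26,G3,11), (27,G3,12), (29,G2,13)
Step 2: Sum ranks within each group.
R_1 = 16 (n_1 = 4)
R_2 = 34.5 (n_2 = 4)
R_3 = 40.5 (n_3 = 5)
Step 3: H = 12/(N(N+1)) * sum(R_i^2/n_i) - 3(N+1)
     = 12/(13*14) * (16^2/4 + 34.5^2/4 + 40.5^2/5) - 3*14
     = 0.065934 * 689.612 - 42
     = 3.468956.
Step 4: Ties present; correction factor C = 1 - 18/(13^3 - 13) = 0.991758. Corrected H = 3.468956 / 0.991758 = 3.497784.
Step 5: Under H0, H ~ chi^2(2); p-value = 0.173967.
Step 6: alpha = 0.05. fail to reject H0.

H = 3.4978, df = 2, p = 0.173967, fail to reject H0.


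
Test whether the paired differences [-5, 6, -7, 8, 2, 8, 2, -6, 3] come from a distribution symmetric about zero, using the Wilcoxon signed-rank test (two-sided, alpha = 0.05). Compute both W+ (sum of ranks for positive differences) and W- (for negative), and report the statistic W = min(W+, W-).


Step 1: Drop any zero differences (none here) and take |d_i|.
|d| = [5, 6, 7, 8, 2, 8, 2, 6, 3]
Step 2: Midrank |d_i| (ties get averaged ranks).
ranks: |5|->4, |6|->5.5, |7|->7, |8|->8.5, |2|->1.5, |8|->8.5, |2|->1.5, |6|->5.5, |3|->3
Step 3: Attach original signs; sum ranks with positive sign and with negative sign.
W+ = 5.5 + 8.5 + 1.5 + 8.5 + 1.5 + 3 = 28.5
W- = 4 + 7 + 5.5 = 16.5
(Check: W+ + W- = 45 should equal n(n+1)/2 = 45.)
Step 4: Test statistic W = min(W+, W-) = 16.5.
Step 5: Ties in |d|, so use the tie-corrected normal approximation.
        E[W] = n(n+1)/4 = 9*10/4 = 22.5.
        Tie groups: |d|=2 (t=2), |d|=6 (t=2), |d|=8 (t=2); sum(t^3 - t) = 18.
        Var[W] = n(n+1)(2n+1)/24 - sum(t^3-t)/48 = 1710/24 - 18/48 = 70.875.
        z = (W - E[W]) / sqrt(Var[W]) = (16.5 - 22.5) / 8.4187 = -0.7127.
        Two-sided p = 2*Phi(z) = 0.476033.
Step 6: alpha = 0.05. fail to reject H0.

W+ = 28.5, W- = 16.5, W = min = 16.5, p = 0.476033, fail to reject H0.


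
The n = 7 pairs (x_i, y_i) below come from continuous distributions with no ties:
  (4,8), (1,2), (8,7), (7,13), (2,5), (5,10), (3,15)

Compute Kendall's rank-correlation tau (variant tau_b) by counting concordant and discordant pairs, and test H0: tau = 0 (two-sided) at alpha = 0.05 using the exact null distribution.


Step 1: Enumerate the 21 unordered pairs (i,j) with i<j and classify each by sign(x_j-x_i) * sign(y_j-y_i).
  (1,2):dx=-3,dy=-6->C; (1,3):dx=+4,dy=-1->D; (1,4):dx=+3,dy=+5->C; (1,5):dx=-2,dy=-3->C
  (1,6):dx=+1,dy=+2->C; (1,7):dx=-1,dy=+7->D; (2,3):dx=+7,dy=+5->C; (2,4):dx=+6,dy=+11->C
  (2,5):dx=+1,dy=+3->C; (2,6):dx=+4,dy=+8->C; (2,7):dx=+2,dy=+13->C; (3,4):dx=-1,dy=+6->D
  (3,5):dx=-6,dy=-2->C; (3,6):dx=-3,dy=+3->D; (3,7):dx=-5,dy=+8->D; (4,5):dx=-5,dy=-8->C
  (4,6):dx=-2,dy=-3->C; (4,7):dx=-4,dy=+2->D; (5,6):dx=+3,dy=+5->C; (5,7):dx=+1,dy=+10->C
  (6,7):dx=-2,dy=+5->D
Step 2: C = 14, D = 7, total pairs = 21.
Step 3: tau = (C - D)/(n(n-1)/2) = (14 - 7)/21 = 0.333333.
Step 4: Exact two-sided p-value (enumerate n! = 5040 permutations of y under H0): p = 0.381349.
Step 5: alpha = 0.05. fail to reject H0.

tau_b = 0.3333 (C=14, D=7), p = 0.381349, fail to reject H0.


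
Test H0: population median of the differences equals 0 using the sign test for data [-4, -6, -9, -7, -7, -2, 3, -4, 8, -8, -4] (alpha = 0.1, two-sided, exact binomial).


Step 1: Discard zero differences. Original n = 11; n_eff = number of nonzero differences = 11.
Nonzero differences (with sign): -4, -6, -9, -7, -7, -2, +3, -4, +8, -8, -4
Step 2: Count signs: positive = 2, negative = 9.
Step 3: Under H0: P(positive) = 0.5, so the number of positives S ~ Bin(11, 0.5).
Step 4: Two-sided exact p-value = sum of Bin(11,0.5) probabilities at or below the observed probability = 0.065430.
Step 5: alpha = 0.1. reject H0.

n_eff = 11, pos = 2, neg = 9, p = 0.065430, reject H0.


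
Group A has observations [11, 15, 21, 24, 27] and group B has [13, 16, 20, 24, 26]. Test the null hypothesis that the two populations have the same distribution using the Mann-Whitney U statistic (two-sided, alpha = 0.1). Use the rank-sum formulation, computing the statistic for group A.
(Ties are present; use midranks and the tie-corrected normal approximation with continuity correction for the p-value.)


Step 1: Combine and sort all 10 observations; assign midranks.
sorted (value, group): (11,X), (13,Y), (15,X), (16,Y), (20,Y), (21,X), (24,X), (24,Y), (26,Y), (27,X)
ranks: 11->1, 13->2, 15->3, 16->4, 20->5, 21->6, 24->7.5, 24->7.5, 26->9, 27->10
Step 2: Rank sum for X: R1 = 1 + 3 + 6 + 7.5 + 10 = 27.5.
Step 3: U_X = R1 - n1(n1+1)/2 = 27.5 - 5*6/2 = 27.5 - 15 = 12.5.
       U_Y = n1*n2 - U_X = 25 - 12.5 = 12.5.
Step 4: Ties are present, so use the tie-corrected normal approximation (with continuity correction) for the p-value.
Step 5: p-value = 1.000000; compare to alpha = 0.1. fail to reject H0.

U_X = 12.5, p = 1.000000, fail to reject H0 at alpha = 0.1.


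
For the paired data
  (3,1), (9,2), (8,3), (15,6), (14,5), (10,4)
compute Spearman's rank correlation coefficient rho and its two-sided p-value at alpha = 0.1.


Step 1: Rank x and y separately (midranks; no ties here).
rank(x): 3->1, 9->3, 8->2, 15->6, 14->5, 10->4
rank(y): 1->1, 2->2, 3->3, 6->6, 5->5, 4->4
Step 2: d_i = R_x(i) - R_y(i); compute d_i^2.
  (1-1)^2=0, (3-2)^2=1, (2-3)^2=1, (6-6)^2=0, (5-5)^2=0, (4-4)^2=0
sum(d^2) = 2.
Step 3: rho = 1 - 6*2 / (6*(6^2 - 1)) = 1 - 12/210 = 0.942857.
Step 4: Under H0, t = rho * sqrt((n-2)/(1-rho^2)) = 5.6595 ~ t(4).
Step 5: Two-sided p-value from the t-distribution with 4 df = 0.004805.
Step 6: alpha = 0.1. reject H0.

rho = 0.9429, p = 0.004805, reject H0 at alpha = 0.1.


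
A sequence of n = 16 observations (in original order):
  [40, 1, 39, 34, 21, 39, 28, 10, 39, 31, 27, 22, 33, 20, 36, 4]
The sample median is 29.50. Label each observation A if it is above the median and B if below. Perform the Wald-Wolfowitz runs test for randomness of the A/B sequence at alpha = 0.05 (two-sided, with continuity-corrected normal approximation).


Step 1: Compute median = 29.50; label A = above, B = below.
Labels in order: ABAABABBAABBABAB  (n_A = 8, n_B = 8)
Step 2: Count runs R = 12.
Step 3: Under H0 (random ordering), E[R] = 2*n_A*n_B/(n_A+n_B) + 1 = 2*8*8/16 + 1 = 9.0000.
        Var[R] = 2*n_A*n_B*(2*n_A*n_B - n_A - n_B) / ((n_A+n_B)^2 * (n_A+n_B-1)) = 14336/3840 = 3.7333.
        SD[R] = 1.9322.
Step 4: Continuity-corrected z = (R - 0.5 - E[R]) / SD[R] = (12 - 0.5 - 9.0000) / 1.9322 = 1.2939.
Step 5: Two-sided p-value via normal approximation = 2*(1 - Phi(|z|)) = 0.195709.
Step 6: alpha = 0.05. fail to reject H0.

R = 12, z = 1.2939, p = 0.195709, fail to reject H0.


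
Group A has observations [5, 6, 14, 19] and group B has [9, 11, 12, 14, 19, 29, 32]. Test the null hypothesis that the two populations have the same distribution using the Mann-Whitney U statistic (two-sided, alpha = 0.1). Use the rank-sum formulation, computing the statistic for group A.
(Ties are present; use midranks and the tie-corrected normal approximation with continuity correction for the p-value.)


Step 1: Combine and sort all 11 observations; assign midranks.
sorted (value, group): (5,X), (6,X), (9,Y), (11,Y), (12,Y), (14,X), (14,Y), (19,X), (19,Y), (29,Y), (32,Y)
ranks: 5->1, 6->2, 9->3, 11->4, 12->5, 14->6.5, 14->6.5, 19->8.5, 19->8.5, 29->10, 32->11
Step 2: Rank sum for X: R1 = 1 + 2 + 6.5 + 8.5 = 18.
Step 3: U_X = R1 - n1(n1+1)/2 = 18 - 4*5/2 = 18 - 10 = 8.
       U_Y = n1*n2 - U_X = 28 - 8 = 20.
Step 4: Ties are present, so use the tie-corrected normal approximation (with continuity correction) for the p-value.
Step 5: p-value = 0.296412; compare to alpha = 0.1. fail to reject H0.

U_X = 8, p = 0.296412, fail to reject H0 at alpha = 0.1.


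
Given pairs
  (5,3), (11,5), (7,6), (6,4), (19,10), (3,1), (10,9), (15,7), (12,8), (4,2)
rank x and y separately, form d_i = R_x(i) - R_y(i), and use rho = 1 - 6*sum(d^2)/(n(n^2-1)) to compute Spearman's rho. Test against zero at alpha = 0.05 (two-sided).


Step 1: Rank x and y separately (midranks; no ties here).
rank(x): 5->3, 11->7, 7->5, 6->4, 19->10, 3->1, 10->6, 15->9, 12->8, 4->2
rank(y): 3->3, 5->5, 6->6, 4->4, 10->10, 1->1, 9->9, 7->7, 8->8, 2->2
Step 2: d_i = R_x(i) - R_y(i); compute d_i^2.
  (3-3)^2=0, (7-5)^2=4, (5-6)^2=1, (4-4)^2=0, (10-10)^2=0, (1-1)^2=0, (6-9)^2=9, (9-7)^2=4, (8-8)^2=0, (2-2)^2=0
sum(d^2) = 18.
Step 3: rho = 1 - 6*18 / (10*(10^2 - 1)) = 1 - 108/990 = 0.890909.
Step 4: Under H0, t = rho * sqrt((n-2)/(1-rho^2)) = 5.5482 ~ t(8).
Step 5: Two-sided p-value from the t-distribution with 8 df = 0.000542.
Step 6: alpha = 0.05. reject H0.

rho = 0.8909, p = 0.000542, reject H0 at alpha = 0.05.


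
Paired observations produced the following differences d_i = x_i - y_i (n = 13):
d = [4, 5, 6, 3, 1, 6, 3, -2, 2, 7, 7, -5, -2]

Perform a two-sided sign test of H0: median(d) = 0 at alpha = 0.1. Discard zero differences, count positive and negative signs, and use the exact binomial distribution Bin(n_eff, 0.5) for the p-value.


Step 1: Discard zero differences. Original n = 13; n_eff = number of nonzero differences = 13.
Nonzero differences (with sign): +4, +5, +6, +3, +1, +6, +3, -2, +2, +7, +7, -5, -2
Step 2: Count signs: positive = 10, negative = 3.
Step 3: Under H0: P(positive) = 0.5, so the number of positives S ~ Bin(13, 0.5).
Step 4: Two-sided exact p-value = sum of Bin(13,0.5) probabilities at or below the observed probability = 0.092285.
Step 5: alpha = 0.1. reject H0.

n_eff = 13, pos = 10, neg = 3, p = 0.092285, reject H0.


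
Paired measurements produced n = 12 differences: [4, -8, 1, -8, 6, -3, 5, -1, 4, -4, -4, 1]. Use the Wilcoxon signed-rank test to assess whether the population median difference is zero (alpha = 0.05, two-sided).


Step 1: Drop any zero differences (none here) and take |d_i|.
|d| = [4, 8, 1, 8, 6, 3, 5, 1, 4, 4, 4, 1]
Step 2: Midrank |d_i| (ties get averaged ranks).
ranks: |4|->6.5, |8|->11.5, |1|->2, |8|->11.5, |6|->10, |3|->4, |5|->9, |1|->2, |4|->6.5, |4|->6.5, |4|->6.5, |1|->2
Step 3: Attach original signs; sum ranks with positive sign and with negative sign.
W+ = 6.5 + 2 + 10 + 9 + 6.5 + 2 = 36
W- = 11.5 + 11.5 + 4 + 2 + 6.5 + 6.5 = 42
(Check: W+ + W- = 78 should equal n(n+1)/2 = 78.)
Step 4: Test statistic W = min(W+, W-) = 36.
Step 5: Ties in |d|, so use the tie-corrected normal approximation.
        E[W] = n(n+1)/4 = 12*13/4 = 39.
        Tie groups: |d|=1 (t=3), |d|=4 (t=4), |d|=8 (t=2); sum(t^3 - t) = 90.
        Var[W] = n(n+1)(2n+1)/24 - sum(t^3-t)/48 = 3900/24 - 90/48 = 160.625.
        z = (W - E[W]) / sqrt(Var[W]) = (36 - 39) / 12.6738 = -0.2367.
        Two-sided p = 2*Phi(z) = 0.812883.
Step 6: alpha = 0.05. fail to reject H0.

W+ = 36, W- = 42, W = min = 36, p = 0.812883, fail to reject H0.


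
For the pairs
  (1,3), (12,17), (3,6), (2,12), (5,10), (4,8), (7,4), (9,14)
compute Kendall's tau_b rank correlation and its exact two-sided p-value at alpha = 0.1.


Step 1: Enumerate the 28 unordered pairs (i,j) with i<j and classify each by sign(x_j-x_i) * sign(y_j-y_i).
  (1,2):dx=+11,dy=+14->C; (1,3):dx=+2,dy=+3->C; (1,4):dx=+1,dy=+9->C; (1,5):dx=+4,dy=+7->C
  (1,6):dx=+3,dy=+5->C; (1,7):dx=+6,dy=+1->C; (1,8):dx=+8,dy=+11->C; (2,3):dx=-9,dy=-11->C
  (2,4):dx=-10,dy=-5->C; (2,5):dx=-7,dy=-7->C; (2,6):dx=-8,dy=-9->C; (2,7):dx=-5,dy=-13->C
  (2,8):dx=-3,dy=-3->C; (3,4):dx=-1,dy=+6->D; (3,5):dx=+2,dy=+4->C; (3,6):dx=+1,dy=+2->C
  (3,7):dx=+4,dy=-2->D; (3,8):dx=+6,dy=+8->C; (4,5):dx=+3,dy=-2->D; (4,6):dx=+2,dy=-4->D
  (4,7):dx=+5,dy=-8->D; (4,8):dx=+7,dy=+2->C; (5,6):dx=-1,dy=-2->C; (5,7):dx=+2,dy=-6->D
  (5,8):dx=+4,dy=+4->C; (6,7):dx=+3,dy=-4->D; (6,8):dx=+5,dy=+6->C; (7,8):dx=+2,dy=+10->C
Step 2: C = 21, D = 7, total pairs = 28.
Step 3: tau = (C - D)/(n(n-1)/2) = (21 - 7)/28 = 0.500000.
Step 4: Exact two-sided p-value (enumerate n! = 40320 permutations of y under H0): p = 0.108681.
Step 5: alpha = 0.1. fail to reject H0.

tau_b = 0.5000 (C=21, D=7), p = 0.108681, fail to reject H0.


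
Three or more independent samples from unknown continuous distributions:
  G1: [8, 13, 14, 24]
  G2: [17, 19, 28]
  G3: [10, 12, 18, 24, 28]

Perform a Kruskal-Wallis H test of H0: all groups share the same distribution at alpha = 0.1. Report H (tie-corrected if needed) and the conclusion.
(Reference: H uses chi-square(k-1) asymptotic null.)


Step 1: Combine all N = 12 observations and assign midranks.
sorted (value, group, rank): (8,G1,1), (10,G3,2), (12,G3,3), (13,G1,4), (14,G1,5), (17,G2,6), (18,G3,7), (19,G2,8), (24,G1,9.5), (24,G3,9.5), (28,G2,11.5), (28,G3,11.5)
Step 2: Sum ranks within each group.
R_1 = 19.5 (n_1 = 4)
R_2 = 25.5 (n_2 = 3)
R_3 = 33 (n_3 = 5)
Step 3: H = 12/(N(N+1)) * sum(R_i^2/n_i) - 3(N+1)
     = 12/(12*13) * (19.5^2/4 + 25.5^2/3 + 33^2/5) - 3*13
     = 0.076923 * 529.612 - 39
     = 1.739423.
Step 4: Ties present; correction factor C = 1 - 12/(12^3 - 12) = 0.993007. Corrected H = 1.739423 / 0.993007 = 1.751673.
Step 5: Under H0, H ~ chi^2(2); p-value = 0.416514.
Step 6: alpha = 0.1. fail to reject H0.

H = 1.7517, df = 2, p = 0.416514, fail to reject H0.


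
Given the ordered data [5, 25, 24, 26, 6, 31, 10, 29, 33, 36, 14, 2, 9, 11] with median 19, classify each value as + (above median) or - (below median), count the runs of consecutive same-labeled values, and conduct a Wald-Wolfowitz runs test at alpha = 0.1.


Step 1: Compute median = 19; label A = above, B = below.
Labels in order: BAAABABAAABBBB  (n_A = 7, n_B = 7)
Step 2: Count runs R = 7.
Step 3: Under H0 (random ordering), E[R] = 2*n_A*n_B/(n_A+n_B) + 1 = 2*7*7/14 + 1 = 8.0000.
        Var[R] = 2*n_A*n_B*(2*n_A*n_B - n_A - n_B) / ((n_A+n_B)^2 * (n_A+n_B-1)) = 8232/2548 = 3.2308.
        SD[R] = 1.7974.
Step 4: Continuity-corrected z = (R + 0.5 - E[R]) / SD[R] = (7 + 0.5 - 8.0000) / 1.7974 = -0.2782.
Step 5: Two-sided p-value via normal approximation = 2*(1 - Phi(|z|)) = 0.780879.
Step 6: alpha = 0.1. fail to reject H0.

R = 7, z = -0.2782, p = 0.780879, fail to reject H0.


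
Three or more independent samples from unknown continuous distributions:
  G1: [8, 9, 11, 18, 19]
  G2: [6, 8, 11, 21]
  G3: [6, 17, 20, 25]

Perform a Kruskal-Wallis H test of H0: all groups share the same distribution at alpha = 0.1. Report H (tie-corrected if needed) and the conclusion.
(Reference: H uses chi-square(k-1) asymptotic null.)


Step 1: Combine all N = 13 observations and assign midranks.
sorted (value, group, rank): (6,G2,1.5), (6,G3,1.5), (8,G1,3.5), (8,G2,3.5), (9,G1,5), (11,G1,6.5), (11,G2,6.5), (17,G3,8), (18,G1,9), (19,G1,10), (20,G3,11), (21,G2,12), (25,G3,13)
Step 2: Sum ranks within each group.
R_1 = 34 (n_1 = 5)
R_2 = 23.5 (n_2 = 4)
R_3 = 33.5 (n_3 = 4)
Step 3: H = 12/(N(N+1)) * sum(R_i^2/n_i) - 3(N+1)
     = 12/(13*14) * (34^2/5 + 23.5^2/4 + 33.5^2/4) - 3*14
     = 0.065934 * 649.825 - 42
     = 0.845604.
Step 4: Ties present; correction factor C = 1 - 18/(13^3 - 13) = 0.991758. Corrected H = 0.845604 / 0.991758 = 0.852632.
Step 5: Under H0, H ~ chi^2(2); p-value = 0.652910.
Step 6: alpha = 0.1. fail to reject H0.

H = 0.8526, df = 2, p = 0.652910, fail to reject H0.


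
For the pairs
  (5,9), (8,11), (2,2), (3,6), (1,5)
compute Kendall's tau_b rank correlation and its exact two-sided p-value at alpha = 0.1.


Step 1: Enumerate the 10 unordered pairs (i,j) with i<j and classify each by sign(x_j-x_i) * sign(y_j-y_i).
  (1,2):dx=+3,dy=+2->C; (1,3):dx=-3,dy=-7->C; (1,4):dx=-2,dy=-3->C; (1,5):dx=-4,dy=-4->C
  (2,3):dx=-6,dy=-9->C; (2,4):dx=-5,dy=-5->C; (2,5):dx=-7,dy=-6->C; (3,4):dx=+1,dy=+4->C
  (3,5):dx=-1,dy=+3->D; (4,5):dx=-2,dy=-1->C
Step 2: C = 9, D = 1, total pairs = 10.
Step 3: tau = (C - D)/(n(n-1)/2) = (9 - 1)/10 = 0.800000.
Step 4: Exact two-sided p-value (enumerate n! = 120 permutations of y under H0): p = 0.083333.
Step 5: alpha = 0.1. reject H0.

tau_b = 0.8000 (C=9, D=1), p = 0.083333, reject H0.


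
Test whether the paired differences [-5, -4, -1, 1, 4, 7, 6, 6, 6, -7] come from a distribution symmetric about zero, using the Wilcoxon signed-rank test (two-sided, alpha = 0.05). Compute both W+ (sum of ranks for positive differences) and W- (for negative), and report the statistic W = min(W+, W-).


Step 1: Drop any zero differences (none here) and take |d_i|.
|d| = [5, 4, 1, 1, 4, 7, 6, 6, 6, 7]
Step 2: Midrank |d_i| (ties get averaged ranks).
ranks: |5|->5, |4|->3.5, |1|->1.5, |1|->1.5, |4|->3.5, |7|->9.5, |6|->7, |6|->7, |6|->7, |7|->9.5
Step 3: Attach original signs; sum ranks with positive sign and with negative sign.
W+ = 1.5 + 3.5 + 9.5 + 7 + 7 + 7 = 35.5
W- = 5 + 3.5 + 1.5 + 9.5 = 19.5
(Check: W+ + W- = 55 should equal n(n+1)/2 = 55.)
Step 4: Test statistic W = min(W+, W-) = 19.5.
Step 5: Ties in |d|, so use the tie-corrected normal approximation.
        E[W] = n(n+1)/4 = 10*11/4 = 27.5.
        Tie groups: |d|=1 (t=2), |d|=4 (t=2), |d|=6 (t=3), |d|=7 (t=2); sum(t^3 - t) = 42.
        Var[W] = n(n+1)(2n+1)/24 - sum(t^3-t)/48 = 2310/24 - 42/48 = 95.375.
        z = (W - E[W]) / sqrt(Var[W]) = (19.5 - 27.5) / 9.7660 = -0.8192.
        Two-sided p = 2*Phi(z) = 0.412691.
Step 6: alpha = 0.05. fail to reject H0.

W+ = 35.5, W- = 19.5, W = min = 19.5, p = 0.412691, fail to reject H0.


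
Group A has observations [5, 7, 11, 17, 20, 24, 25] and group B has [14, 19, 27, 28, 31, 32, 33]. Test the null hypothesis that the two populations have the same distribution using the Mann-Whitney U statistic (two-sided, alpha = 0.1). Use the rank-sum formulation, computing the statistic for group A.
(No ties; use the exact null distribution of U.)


Step 1: Combine and sort all 14 observations; assign midranks.
sorted (value, group): (5,X), (7,X), (11,X), (14,Y), (17,X), (19,Y), (20,X), (24,X), (25,X), (27,Y), (28,Y), (31,Y), (32,Y), (33,Y)
ranks: 5->1, 7->2, 11->3, 14->4, 17->5, 19->6, 20->7, 24->8, 25->9, 27->10, 28->11, 31->12, 32->13, 33->14
Step 2: Rank sum for X: R1 = 1 + 2 + 3 + 5 + 7 + 8 + 9 = 35.
Step 3: U_X = R1 - n1(n1+1)/2 = 35 - 7*8/2 = 35 - 28 = 7.
       U_Y = n1*n2 - U_X = 49 - 7 = 42.
Step 4: No ties, so the exact null distribution of U (based on enumerating the C(14,7) = 3432 equally likely rank assignments) gives the two-sided p-value.
Step 5: p-value = 0.026224; compare to alpha = 0.1. reject H0.

U_X = 7, p = 0.026224, reject H0 at alpha = 0.1.


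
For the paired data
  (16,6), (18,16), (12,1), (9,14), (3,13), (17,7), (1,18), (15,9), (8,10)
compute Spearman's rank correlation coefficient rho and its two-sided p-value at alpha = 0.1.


Step 1: Rank x and y separately (midranks; no ties here).
rank(x): 16->7, 18->9, 12->5, 9->4, 3->2, 17->8, 1->1, 15->6, 8->3
rank(y): 6->2, 16->8, 1->1, 14->7, 13->6, 7->3, 18->9, 9->4, 10->5
Step 2: d_i = R_x(i) - R_y(i); compute d_i^2.
  (7-2)^2=25, (9-8)^2=1, (5-1)^2=16, (4-7)^2=9, (2-6)^2=16, (8-3)^2=25, (1-9)^2=64, (6-4)^2=4, (3-5)^2=4
sum(d^2) = 164.
Step 3: rho = 1 - 6*164 / (9*(9^2 - 1)) = 1 - 984/720 = -0.366667.
Step 4: Under H0, t = rho * sqrt((n-2)/(1-rho^2)) = -1.0427 ~ t(7).
Step 5: Two-sided p-value from the t-distribution with 7 df = 0.331740.
Step 6: alpha = 0.1. fail to reject H0.

rho = -0.3667, p = 0.331740, fail to reject H0 at alpha = 0.1.


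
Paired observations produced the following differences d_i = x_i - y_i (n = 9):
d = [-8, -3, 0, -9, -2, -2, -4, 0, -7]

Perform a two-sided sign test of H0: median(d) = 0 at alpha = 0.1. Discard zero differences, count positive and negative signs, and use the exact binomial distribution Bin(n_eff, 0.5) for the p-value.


Step 1: Discard zero differences. Original n = 9; n_eff = number of nonzero differences = 7.
Nonzero differences (with sign): -8, -3, -9, -2, -2, -4, -7
Step 2: Count signs: positive = 0, negative = 7.
Step 3: Under H0: P(positive) = 0.5, so the number of positives S ~ Bin(7, 0.5).
Step 4: Two-sided exact p-value = sum of Bin(7,0.5) probabilities at or below the observed probability = 0.015625.
Step 5: alpha = 0.1. reject H0.

n_eff = 7, pos = 0, neg = 7, p = 0.015625, reject H0.


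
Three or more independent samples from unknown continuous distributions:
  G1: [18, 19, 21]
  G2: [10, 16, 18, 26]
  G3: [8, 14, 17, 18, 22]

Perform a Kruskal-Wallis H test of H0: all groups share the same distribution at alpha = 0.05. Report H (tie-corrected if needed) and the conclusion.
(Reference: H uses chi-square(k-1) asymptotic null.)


Step 1: Combine all N = 12 observations and assign midranks.
sorted (value, group, rank): (8,G3,1), (10,G2,2), (14,G3,3), (16,G2,4), (17,G3,5), (18,G1,7), (18,G2,7), (18,G3,7), (19,G1,9), (21,G1,10), (22,G3,11), (26,G2,12)
Step 2: Sum ranks within each group.
R_1 = 26 (n_1 = 3)
R_2 = 25 (n_2 = 4)
R_3 = 27 (n_3 = 5)
Step 3: H = 12/(N(N+1)) * sum(R_i^2/n_i) - 3(N+1)
     = 12/(12*13) * (26^2/3 + 25^2/4 + 27^2/5) - 3*13
     = 0.076923 * 527.383 - 39
     = 1.567949.
Step 4: Ties present; correction factor C = 1 - 24/(12^3 - 12) = 0.986014. Corrected H = 1.567949 / 0.986014 = 1.590189.
Step 5: Under H0, H ~ chi^2(2); p-value = 0.451539.
Step 6: alpha = 0.05. fail to reject H0.

H = 1.5902, df = 2, p = 0.451539, fail to reject H0.
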